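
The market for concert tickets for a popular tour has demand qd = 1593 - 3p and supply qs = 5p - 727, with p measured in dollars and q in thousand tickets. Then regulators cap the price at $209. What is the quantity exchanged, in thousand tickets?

In a free market, 1593 - 3p = 5p - 727 gives the equilibrium p* = 290, q* = 723.
Since 209 < 290, the ceiling is binding.
At p = 209: qd = 1593 - 3·209 = 966 and qs = 5·209 - 727 = 318.
The quantity actually transacted is the short side, supply: 318.

318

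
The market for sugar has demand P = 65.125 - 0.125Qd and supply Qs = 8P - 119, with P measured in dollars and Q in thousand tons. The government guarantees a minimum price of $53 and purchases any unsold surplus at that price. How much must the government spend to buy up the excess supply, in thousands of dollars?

Rearranging demand gives Qd = 521 - 8P. Setting quantity demanded equal to quantity supplied, 521 - 8P = 8P - 119, gives P* = 40 and Q* = 201.
The floor of 53 is above the equilibrium price 40, so it binds.
At P = 53: Qd = 521 - 8·53 = 97 and Qs = 8·53 - 119 = 305.
Surplus = Qs - Qd = 208.
Government expenditure = surplus × support price = 208 × 53 = 11024.

11024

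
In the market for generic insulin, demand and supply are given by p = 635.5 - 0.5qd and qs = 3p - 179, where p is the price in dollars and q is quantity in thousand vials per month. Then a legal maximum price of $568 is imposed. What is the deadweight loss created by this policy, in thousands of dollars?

0

Rearranging demand gives qd = 1271 - 2p. Setting quantity demanded equal to quantity supplied, 1271 - 2p = 3p - 179, gives p* = 290 and q* = 691.
Since 568 is above p* = 290, the ceiling does not bind and the free-market outcome prevails.
Since the control does not bind, no trades are prevented and deadweight loss is zero.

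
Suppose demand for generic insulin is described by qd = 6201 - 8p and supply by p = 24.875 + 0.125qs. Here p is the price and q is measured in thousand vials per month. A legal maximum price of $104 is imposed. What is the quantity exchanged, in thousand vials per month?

Rearranging supply gives qs = 8p - 199. Equilibrium: 6201 - 8p = 8p - 199, so 6400 = 16p and p* = 400, q* = 3001.
Because the ceiling (104) lies below the market-clearing price, it is binding.
At p = 104: qd = 6201 - 8·104 = 5369 and qs = 8·104 - 199 = 633.
The quantity actually transacted is the short side, supply: 633.

633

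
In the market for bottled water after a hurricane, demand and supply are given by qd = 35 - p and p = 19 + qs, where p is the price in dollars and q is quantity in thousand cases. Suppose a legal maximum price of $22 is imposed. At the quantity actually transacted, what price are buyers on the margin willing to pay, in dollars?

Rearranging supply gives qs = p - 19. In a free market, 35 - p = p - 19 gives the equilibrium p* = 27, q* = 8.
Since 22 < 27, the ceiling is binding.
At p = 22: qd = 35 - 22 = 13 and qs = 22 - 19 = 3.
Only 3 units reach the market. On the demand curve, the marginal buyer's willingness to pay at q = 3 is (35 - 3) = 32.

32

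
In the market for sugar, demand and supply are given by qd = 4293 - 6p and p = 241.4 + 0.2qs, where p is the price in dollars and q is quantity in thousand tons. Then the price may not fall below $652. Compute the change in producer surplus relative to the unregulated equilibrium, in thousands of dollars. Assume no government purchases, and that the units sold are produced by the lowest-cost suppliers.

Rearranging supply gives qs = 5p - 1207. Equilibrium: 4293 - 6p = 5p - 1207, so 5500 = 11p and p* = 500, q* = 1293.
Since 652 > 500, the floor is binding.
At p = 652: qd = 4293 - 6·652 = 381 and qs = 5·652 - 1207 = 2053.
Producer surplus without the control is ½ · (500 - 241.4) · 1293 = 167184.9.
With the floor, 381 units are sold at 652. The supply price at q = 381 is 317.6, so PS = ½ · [(652 - 241.4) + (652 - 317.6)] · 381 = 141922.5.
Change in producer surplus = 141922.5 - 167184.9 = -25262.4.

-25262.4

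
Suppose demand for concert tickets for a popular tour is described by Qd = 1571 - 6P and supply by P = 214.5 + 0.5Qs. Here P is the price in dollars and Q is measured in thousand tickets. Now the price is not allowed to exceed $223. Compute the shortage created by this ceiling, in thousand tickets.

216

Rearranging supply gives Qs = 2P - 429. Setting quantity demanded equal to quantity supplied, 1571 - 6P = 2P - 429, gives P* = 250 and Q* = 71.
Because the ceiling (223) lies below the market-clearing price, it is binding.
At P = 223: Qd = 1571 - 6·223 = 233 and Qs = 2·223 - 429 = 17.
Shortage = Qd - Qs = 233 - 17 = 216.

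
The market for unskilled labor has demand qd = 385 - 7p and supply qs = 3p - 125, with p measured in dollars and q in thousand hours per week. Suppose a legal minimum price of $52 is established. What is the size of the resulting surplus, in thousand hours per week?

10

Without the control the market clears where 385 - 7p = 3p - 125, i.e. p* = 51 and q* = 28.
The floor of 52 is above the equilibrium price 51, so it binds.
At p = 52: qd = 385 - 7·52 = 21 and qs = 3·52 - 125 = 31.
Surplus = qs - qd = 31 - 21 = 10.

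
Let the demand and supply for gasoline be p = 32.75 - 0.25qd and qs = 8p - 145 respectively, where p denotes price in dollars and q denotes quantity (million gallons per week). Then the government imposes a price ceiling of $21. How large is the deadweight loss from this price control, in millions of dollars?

Rearranging demand gives qd = 131 - 4p. In a free market, 131 - 4p = 8p - 145 gives the equilibrium p* = 23, q* = 39.
Because the ceiling (21) lies below the market-clearing price, it is binding.
At p = 21: qd = 131 - 4·21 = 47 and qs = 8·21 - 145 = 23.
Quantity traded falls to 23. At q = 23 the demand price is (131 - 23)/4 = 27 and the supply price is (145 + 23)/8 = 21.
Deadweight loss = ½ · (27 - 21) · (39 - 23) = ½ · 6 · 16 = 48.

48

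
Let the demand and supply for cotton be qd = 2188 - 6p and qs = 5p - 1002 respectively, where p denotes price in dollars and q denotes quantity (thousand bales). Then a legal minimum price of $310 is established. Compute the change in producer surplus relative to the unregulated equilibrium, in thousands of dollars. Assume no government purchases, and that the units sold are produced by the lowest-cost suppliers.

5120

Equilibrium: 2188 - 6p = 5p - 1002, so 3190 = 11p and p* = 290, q* = 448.
Because the floor (310) lies above the market-clearing price, it is binding.
At p = 310: qd = 2188 - 6·310 = 328 and qs = 5·310 - 1002 = 548.
Producer surplus without the control is ½ · (290 - 200.4) · 448 = 20070.4.
With the floor, 328 units are sold at 310. The supply price at q = 328 is 266, so PS = ½ · [(310 - 200.4) + (310 - 266)] · 328 = 25190.4.
Change in producer surplus = 25190.4 - 20070.4 = 5120.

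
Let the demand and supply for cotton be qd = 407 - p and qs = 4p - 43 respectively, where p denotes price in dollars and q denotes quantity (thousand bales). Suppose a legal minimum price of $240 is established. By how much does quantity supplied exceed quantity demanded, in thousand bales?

750

Equilibrium: 407 - p = 4p - 43, so 450 = 5p and p* = 90, q* = 317.
Because the floor (240) lies above the market-clearing price, it is binding.
At p = 240: qd = 407 - 240 = 167 and qs = 4·240 - 43 = 917.
Surplus = qs - qd = 917 - 167 = 750.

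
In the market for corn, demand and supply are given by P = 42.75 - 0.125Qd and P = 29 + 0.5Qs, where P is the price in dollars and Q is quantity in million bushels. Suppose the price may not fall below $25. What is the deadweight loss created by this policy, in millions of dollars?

0

Rearranging demand gives Qd = 342 - 8P; rearranging supply gives Qs = 2P - 58. Equilibrium: 342 - 8P = 2P - 58, so 400 = 10P and P* = 40, Q* = 22.
The floor of 25 is below the equilibrium price 40, so it is not binding; the market clears at P* = 40, Q* = 22.
Since the control does not bind, no trades are prevented and deadweight loss is zero.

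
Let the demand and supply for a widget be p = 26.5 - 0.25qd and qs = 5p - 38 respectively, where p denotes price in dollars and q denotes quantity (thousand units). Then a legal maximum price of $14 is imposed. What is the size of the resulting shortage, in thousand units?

Rearranging demand gives qd = 106 - 4p. Equilibrium: 106 - 4p = 5p - 38, so 144 = 9p and p* = 16, q* = 42.
The ceiling of 14 is below the equilibrium price 16, so it binds.
At p = 14: qd = 106 - 4·14 = 50 and qs = 5·14 - 38 = 32.
Shortage = qd - qs = 50 - 32 = 18.

18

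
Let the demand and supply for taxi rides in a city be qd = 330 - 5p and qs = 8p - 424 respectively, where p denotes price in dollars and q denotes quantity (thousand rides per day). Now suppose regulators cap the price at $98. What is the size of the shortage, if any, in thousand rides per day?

In a free market, 330 - 5p = 8p - 424 gives the equilibrium p* = 58, q* = 40.
The ceiling of 98 is above the equilibrium price 58, so it is not binding; the market clears at p* = 58, q* = 40.
Since the control does not bind, there is no shortage.

0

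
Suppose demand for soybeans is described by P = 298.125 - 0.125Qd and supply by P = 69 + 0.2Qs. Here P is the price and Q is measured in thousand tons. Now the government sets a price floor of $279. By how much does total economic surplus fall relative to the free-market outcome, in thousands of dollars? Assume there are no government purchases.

49514.4

Rearranging demand gives Qd = 2385 - 8P; rearranging supply gives Qs = 5P - 345. Setting quantity demanded equal to quantity supplied, 2385 - 8P = 5P - 345, gives P* = 210 and Q* = 705.
Since 279 > 210, the floor is binding.
At P = 279: Qd = 2385 - 8·279 = 153 and Qs = 5·279 - 345 = 1050.
Quantity traded falls to 153. At Q = 153 the demand price is (2385 - 153)/8 = 279 and the supply price is (345 + 153)/5 = 99.6.
Deadweight loss = ½ · (279 - 99.6) · (705 - 153) = ½ · 179.4 · 552 = 49514.4.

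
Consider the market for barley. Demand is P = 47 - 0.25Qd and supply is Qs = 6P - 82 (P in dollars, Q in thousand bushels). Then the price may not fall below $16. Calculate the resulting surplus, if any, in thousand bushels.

0

Rearranging demand gives Qd = 188 - 4P. Equilibrium: 188 - 4P = 6P - 82, so 270 = 10P and P* = 27, Q* = 80.
Since 16 is below P* = 27, the floor does not bind and the free-market outcome prevails.
Since the control does not bind, there is no surplus.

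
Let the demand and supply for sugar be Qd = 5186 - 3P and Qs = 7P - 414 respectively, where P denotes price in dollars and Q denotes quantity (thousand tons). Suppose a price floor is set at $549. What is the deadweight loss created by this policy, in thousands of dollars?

Without the control the market clears where 5186 - 3P = 7P - 414, i.e. P* = 560 and Q* = 3506.
Since 549 is below P* = 560, the floor does not bind and the free-market outcome prevails.
Since the control does not bind, no trades are prevented and deadweight loss is zero.

0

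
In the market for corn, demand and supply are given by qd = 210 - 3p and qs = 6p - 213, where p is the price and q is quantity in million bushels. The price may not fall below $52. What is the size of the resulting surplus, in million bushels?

45

Equilibrium: 210 - 3p = 6p - 213, so 423 = 9p and p* = 47, q* = 69.
Because the floor (52) lies above the market-clearing price, it is binding.
At p = 52: qd = 210 - 3·52 = 54 and qs = 6·52 - 213 = 99.
Surplus = qs - qd = 99 - 54 = 45.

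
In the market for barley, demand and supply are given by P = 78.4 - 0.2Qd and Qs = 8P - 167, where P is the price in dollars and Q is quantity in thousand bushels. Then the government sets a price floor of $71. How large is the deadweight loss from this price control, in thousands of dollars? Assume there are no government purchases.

Rearranging demand gives Qd = 392 - 5P. Without the control the market clears where 392 - 5P = 8P - 167, i.e. P* = 43 and Q* = 177.
Since 71 > 43, the floor is binding.
At P = 71: Qd = 392 - 5·71 = 37 and Qs = 8·71 - 167 = 401.
Quantity traded falls to 37. At Q = 37 the demand price is (392 - 37)/5 = 71 and the supply price is (167 + 37)/8 = 25.5.
Deadweight loss = ½ · (71 - 25.5) · (177 - 37) = ½ · 45.5 · 140 = 3185.

3185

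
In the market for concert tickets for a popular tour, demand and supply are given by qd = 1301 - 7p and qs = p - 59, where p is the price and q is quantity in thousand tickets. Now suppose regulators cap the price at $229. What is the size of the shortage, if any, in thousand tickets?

0

In a free market, 1301 - 7p = p - 59 gives the equilibrium p* = 170, q* = 111.
Since 229 is above p* = 170, the ceiling does not bind and the free-market outcome prevails.
Since the control does not bind, there is no shortage.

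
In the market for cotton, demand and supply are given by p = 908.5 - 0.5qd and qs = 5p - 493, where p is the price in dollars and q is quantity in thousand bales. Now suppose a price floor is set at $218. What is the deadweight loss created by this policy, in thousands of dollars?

Rearranging demand gives qd = 1817 - 2p. Without the control the market clears where 1817 - 2p = 5p - 493, i.e. p* = 330 and q* = 1157.
Since 218 is below p* = 330, the floor does not bind and the free-market outcome prevails.
Since the control does not bind, no trades are prevented and deadweight loss is zero.

0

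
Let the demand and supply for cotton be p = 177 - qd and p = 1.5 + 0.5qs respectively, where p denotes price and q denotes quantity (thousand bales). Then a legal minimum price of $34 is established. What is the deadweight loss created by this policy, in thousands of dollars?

0

Rearranging demand gives qd = 177 - p; rearranging supply gives qs = 2p - 3. Without the control the market clears where 177 - p = 2p - 3, i.e. p* = 60 and q* = 117.
The floor of 34 is below the equilibrium price 60, so it is not binding; the market clears at p* = 60, q* = 117.
Since the control does not bind, no trades are prevented and deadweight loss is zero.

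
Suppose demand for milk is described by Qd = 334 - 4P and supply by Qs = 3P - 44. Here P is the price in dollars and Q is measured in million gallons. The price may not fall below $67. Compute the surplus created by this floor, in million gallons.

Setting quantity demanded equal to quantity supplied, 334 - 4P = 3P - 44, gives P* = 54 and Q* = 118.
The floor of 67 is above the equilibrium price 54, so it binds.
At P = 67: Qd = 334 - 4·67 = 66 and Qs = 3·67 - 44 = 157.
Surplus = Qs - Qd = 157 - 66 = 91.

91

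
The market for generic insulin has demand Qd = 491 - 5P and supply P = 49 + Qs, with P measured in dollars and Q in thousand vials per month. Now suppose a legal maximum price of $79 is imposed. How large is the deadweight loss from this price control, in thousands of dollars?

Rearranging supply gives Qs = P - 49. Without the control the market clears where 491 - 5P = P - 49, i.e. P* = 90 and Q* = 41.
Since 79 < 90, the ceiling is binding.
At P = 79: Qd = 491 - 5·79 = 96 and Qs = 79 - 49 = 30.
Quantity traded falls to 30. At Q = 30 the demand price is (491 - 30)/5 = 92.2 and the supply price is 49 + 30 = 79.
Deadweight loss = ½ · (92.2 - 79) · (41 - 30) = ½ · 13.2 · 11 = 72.6.

72.6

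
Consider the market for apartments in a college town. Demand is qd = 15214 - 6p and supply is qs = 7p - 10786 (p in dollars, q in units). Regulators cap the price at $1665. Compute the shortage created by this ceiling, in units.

4355

Without the control the market clears where 15214 - 6p = 7p - 10786, i.e. p* = 2000 and q* = 3214.
The ceiling of 1665 is below the equilibrium price 2000, so it binds.
At p = 1665: qd = 15214 - 6·1665 = 5224 and qs = 7·1665 - 10786 = 869.
Shortage = qd - qs = 5224 - 869 = 4355.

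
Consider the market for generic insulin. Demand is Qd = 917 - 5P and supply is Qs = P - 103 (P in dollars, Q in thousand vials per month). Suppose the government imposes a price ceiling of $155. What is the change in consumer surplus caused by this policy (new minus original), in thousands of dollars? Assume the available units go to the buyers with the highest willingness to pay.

In a free market, 917 - 5P = P - 103 gives the equilibrium P* = 170, Q* = 67.
The ceiling of 155 is below the equilibrium price 170, so it binds.
At P = 155: Qd = 917 - 5·155 = 142 and Qs = 155 - 103 = 52.
Consumer surplus without the control is ½ · (183.4 - 170) · 67 = 448.9.
With the ceiling, 52 units are sold at 155 (assume they go to the highest-value buyers). The demand price at Q = 52 is 173, so CS = ½ · [(183.4 - 155) + (173 - 155)] · 52 = 1206.4.
Change in consumer surplus = 1206.4 - 448.9 = 757.5.

757.5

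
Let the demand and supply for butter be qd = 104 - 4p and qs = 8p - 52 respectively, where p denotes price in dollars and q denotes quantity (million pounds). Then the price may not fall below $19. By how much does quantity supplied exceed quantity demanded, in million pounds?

In a free market, 104 - 4p = 8p - 52 gives the equilibrium p* = 13, q* = 52.
Since 19 > 13, the floor is binding.
At p = 19: qd = 104 - 4·19 = 28 and qs = 8·19 - 52 = 100.
Surplus = qs - qd = 100 - 28 = 72.

72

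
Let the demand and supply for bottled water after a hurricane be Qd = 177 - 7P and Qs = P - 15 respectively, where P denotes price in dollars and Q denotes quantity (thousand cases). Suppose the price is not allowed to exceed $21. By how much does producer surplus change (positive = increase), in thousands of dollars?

Equilibrium: 177 - 7P = P - 15, so 192 = 8P and P* = 24, Q* = 9.
Because the ceiling (21) lies below the market-clearing price, it is binding.
At P = 21: Qd = 177 - 7·21 = 30 and Qs = 21 - 15 = 6.
Producer surplus without the control is ½ · (24 - 15) · 9 = 40.5.
With the ceiling, producers sell 6 units at 21, so PS = ½ · (21 - 15) · 6 = 18.
Change in producer surplus = 18 - 40.5 = -22.5.

-22.5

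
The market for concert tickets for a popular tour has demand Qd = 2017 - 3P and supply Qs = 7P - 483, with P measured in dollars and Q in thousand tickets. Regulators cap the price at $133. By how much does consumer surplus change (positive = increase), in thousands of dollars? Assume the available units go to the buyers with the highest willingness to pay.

-59377.5

In a free market, 2017 - 3P = 7P - 483 gives the equilibrium P* = 250, Q* = 1267.
Since 133 < 250, the ceiling is binding.
At P = 133: Qd = 2017 - 3·133 = 1618 and Qs = 7·133 - 483 = 448.
Consumer surplus without the control is ½ · (2017/3 - 250) · 1267 = 1605289/6.
With the ceiling, 448 units are sold at 133 (assume they go to the highest-value buyers). The demand price at Q = 448 is 523, so CS = ½ · [(2017/3 - 133) + (523 - 133)] · 448 = 624512/3.
Change in consumer surplus = 624512/3 - 1605289/6 = -59377.5.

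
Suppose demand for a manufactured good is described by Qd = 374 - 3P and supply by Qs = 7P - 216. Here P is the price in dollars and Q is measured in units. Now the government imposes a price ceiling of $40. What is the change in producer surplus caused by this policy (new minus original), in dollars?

-2479.5

Setting quantity demanded equal to quantity supplied, 374 - 3P = 7P - 216, gives P* = 59 and Q* = 197.
The ceiling of 40 is below the equilibrium price 59, so it binds.
At P = 40: Qd = 374 - 3·40 = 254 and Qs = 7·40 - 216 = 64.
Producer surplus without the control is ½ · (59 - 216/7) · 197 = 38809/14.
With the ceiling, producers sell 64 units at 40, so PS = ½ · (40 - 216/7) · 64 = 2048/7.
Change in producer surplus = 2048/7 - 38809/14 = -2479.5.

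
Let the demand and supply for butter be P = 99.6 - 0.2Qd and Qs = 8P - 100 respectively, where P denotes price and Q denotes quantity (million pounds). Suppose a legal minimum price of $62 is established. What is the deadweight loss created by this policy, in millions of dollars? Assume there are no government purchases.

1040

Rearranging demand gives Qd = 498 - 5P. Without the control the market clears where 498 - 5P = 8P - 100, i.e. P* = 46 and Q* = 268.
The floor of 62 is above the equilibrium price 46, so it binds.
At P = 62: Qd = 498 - 5·62 = 188 and Qs = 8·62 - 100 = 396.
Quantity traded falls to 188. At Q = 188 the demand price is (498 - 188)/5 = 62 and the supply price is (100 + 188)/8 = 36.
Deadweight loss = ½ · (62 - 36) · (268 - 188) = ½ · 26 · 80 = 1040.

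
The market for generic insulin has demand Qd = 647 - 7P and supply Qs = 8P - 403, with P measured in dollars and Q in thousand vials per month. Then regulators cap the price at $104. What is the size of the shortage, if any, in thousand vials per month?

Equilibrium: 647 - 7P = 8P - 403, so 1050 = 15P and P* = 70, Q* = 157.
The ceiling of 104 is above the equilibrium price 70, so it is not binding; the market clears at P* = 70, Q* = 157.
Since the control does not bind, there is no shortage.

0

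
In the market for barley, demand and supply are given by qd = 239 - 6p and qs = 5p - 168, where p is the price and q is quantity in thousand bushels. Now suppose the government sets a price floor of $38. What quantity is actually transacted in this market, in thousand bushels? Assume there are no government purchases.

Without the control the market clears where 239 - 6p = 5p - 168, i.e. p* = 37 and q* = 17.
The floor of 38 is above the equilibrium price 37, so it binds.
At p = 38: qd = 239 - 6·38 = 11 and qs = 5·38 - 168 = 22.
The quantity actually transacted is the short side, demand: 11.

11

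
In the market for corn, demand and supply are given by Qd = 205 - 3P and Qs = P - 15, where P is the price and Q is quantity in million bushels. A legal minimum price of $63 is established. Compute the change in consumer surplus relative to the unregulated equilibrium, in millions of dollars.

Equilibrium: 205 - 3P = P - 15, so 220 = 4P and P* = 55, Q* = 40.
Because the floor (63) lies above the market-clearing price, it is binding.
At P = 63: Qd = 205 - 3·63 = 16 and Qs = 63 - 15 = 48.
Consumer surplus without the control is ½ · (205/3 - 55) · 40 = 800/3.
With the floor, consumers buy 16 units at 63, so CS = ½ · (205/3 - 63) · 16 = 128/3.
Change in consumer surplus = 128/3 - 800/3 = -224.

-224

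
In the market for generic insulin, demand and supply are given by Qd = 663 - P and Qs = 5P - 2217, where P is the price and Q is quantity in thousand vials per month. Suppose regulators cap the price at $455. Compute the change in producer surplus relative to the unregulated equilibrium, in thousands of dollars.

Equilibrium: 663 - P = 5P - 2217, so 2880 = 6P and P* = 480, Q* = 183.
Since 455 < 480, the ceiling is binding.
At P = 455: Qd = 663 - 455 = 208 and Qs = 5·455 - 2217 = 58.
Producer surplus without the control is ½ · (480 - 443.4) · 183 = 3348.9.
With the ceiling, producers sell 58 units at 455, so PS = ½ · (455 - 443.4) · 58 = 336.4.
Change in producer surplus = 336.4 - 3348.9 = -3012.5.

-3012.5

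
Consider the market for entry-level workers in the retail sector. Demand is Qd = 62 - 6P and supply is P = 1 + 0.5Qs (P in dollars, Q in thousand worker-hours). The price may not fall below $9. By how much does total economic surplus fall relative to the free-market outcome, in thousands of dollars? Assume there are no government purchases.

12

Rearranging supply gives Qs = 2P - 2. Without the control the market clears where 62 - 6P = 2P - 2, i.e. P* = 8 and Q* = 14.
The floor of 9 is above the equilibrium price 8, so it binds.
At P = 9: Qd = 62 - 6·9 = 8 and Qs = 2·9 - 2 = 16.
Quantity traded falls to 8. At Q = 8 the demand price is (62 - 8)/6 = 9 and the supply price is (2 + 8)/2 = 5.
Deadweight loss = ½ · (9 - 5) · (14 - 8) = ½ · 4 · 6 = 12.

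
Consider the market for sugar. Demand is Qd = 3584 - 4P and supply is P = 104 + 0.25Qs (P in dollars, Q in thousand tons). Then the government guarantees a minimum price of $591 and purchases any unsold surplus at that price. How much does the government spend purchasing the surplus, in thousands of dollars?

430248

Rearranging supply gives Qs = 4P - 416. In a free market, 3584 - 4P = 4P - 416 gives the equilibrium P* = 500, Q* = 1584.
Since 591 > 500, the floor is binding.
At P = 591: Qd = 3584 - 4·591 = 1220 and Qs = 4·591 - 416 = 1948.
Surplus = Qs - Qd = 728.
Government expenditure = surplus × support price = 728 × 591 = 430248.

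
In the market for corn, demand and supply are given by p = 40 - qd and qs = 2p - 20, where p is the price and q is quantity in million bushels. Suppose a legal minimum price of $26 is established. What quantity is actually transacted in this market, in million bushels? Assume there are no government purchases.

14

Rearranging demand gives qd = 40 - p. Equilibrium: 40 - p = 2p - 20, so 60 = 3p and p* = 20, q* = 20.
The floor of 26 is above the equilibrium price 20, so it binds.
At p = 26: qd = 40 - 26 = 14 and qs = 2·26 - 20 = 32.
The quantity actually transacted is the short side, demand: 14.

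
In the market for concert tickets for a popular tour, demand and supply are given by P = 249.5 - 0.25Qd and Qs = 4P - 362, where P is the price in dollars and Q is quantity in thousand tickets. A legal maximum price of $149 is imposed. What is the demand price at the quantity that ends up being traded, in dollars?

Rearranging demand gives Qd = 998 - 4P. In a free market, 998 - 4P = 4P - 362 gives the equilibrium P* = 170, Q* = 318.
Because the ceiling (149) lies below the market-clearing price, it is binding.
At P = 149: Qd = 998 - 4·149 = 402 and Qs = 4·149 - 362 = 234.
Only 234 units reach the market. On the demand curve, the marginal buyer's willingness to pay at Q = 234 is (998 - 234)/4 = 191.

191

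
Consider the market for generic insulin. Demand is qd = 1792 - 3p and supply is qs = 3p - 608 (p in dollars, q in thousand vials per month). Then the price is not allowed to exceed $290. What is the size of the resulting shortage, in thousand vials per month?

660

Without the control the market clears where 1792 - 3p = 3p - 608, i.e. p* = 400 and q* = 592.
The ceiling of 290 is below the equilibrium price 400, so it binds.
At p = 290: qd = 1792 - 3·290 = 922 and qs = 3·290 - 608 = 262.
Shortage = qd - qs = 922 - 262 = 660.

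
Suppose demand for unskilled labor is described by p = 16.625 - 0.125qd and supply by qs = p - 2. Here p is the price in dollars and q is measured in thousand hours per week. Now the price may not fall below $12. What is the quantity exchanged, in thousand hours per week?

13

Rearranging demand gives qd = 133 - 8p. Without the control the market clears where 133 - 8p = p - 2, i.e. p* = 15 and q* = 13.
The floor of 12 is below the equilibrium price 15, so it is not binding; the market clears at p* = 15, q* = 13.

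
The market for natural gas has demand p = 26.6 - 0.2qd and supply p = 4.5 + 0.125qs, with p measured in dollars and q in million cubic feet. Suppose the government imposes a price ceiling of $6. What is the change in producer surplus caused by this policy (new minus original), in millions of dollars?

Rearranging demand gives qd = 133 - 5p; rearranging supply gives qs = 8p - 36. In a free market, 133 - 5p = 8p - 36 gives the equilibrium p* = 13, q* = 68.
The ceiling of 6 is below the equilibrium price 13, so it binds.
At p = 6: qd = 133 - 5·6 = 103 and qs = 8·6 - 36 = 12.
Producer surplus without the control is ½ · (13 - 4.5) · 68 = 289.
With the ceiling, producers sell 12 units at 6, so PS = ½ · (6 - 4.5) · 12 = 9.
Change in producer surplus = 9 - 289 = -280.

-280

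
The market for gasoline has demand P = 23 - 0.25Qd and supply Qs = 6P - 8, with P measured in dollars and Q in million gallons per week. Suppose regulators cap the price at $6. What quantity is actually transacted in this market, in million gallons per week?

Rearranging demand gives Qd = 92 - 4P. Without the control the market clears where 92 - 4P = 6P - 8, i.e. P* = 10 and Q* = 52.
The ceiling of 6 is below the equilibrium price 10, so it binds.
At P = 6: Qd = 92 - 4·6 = 68 and Qs = 6·6 - 8 = 28.
The quantity actually transacted is the short side, supply: 28.

28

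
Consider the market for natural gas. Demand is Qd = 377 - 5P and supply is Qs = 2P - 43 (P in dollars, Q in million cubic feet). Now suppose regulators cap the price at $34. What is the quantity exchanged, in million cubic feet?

25

Without the control the market clears where 377 - 5P = 2P - 43, i.e. P* = 60 and Q* = 77.
Since 34 < 60, the ceiling is binding.
At P = 34: Qd = 377 - 5·34 = 207 and Qs = 2·34 - 43 = 25.
The quantity actually transacted is the short side, supply: 25.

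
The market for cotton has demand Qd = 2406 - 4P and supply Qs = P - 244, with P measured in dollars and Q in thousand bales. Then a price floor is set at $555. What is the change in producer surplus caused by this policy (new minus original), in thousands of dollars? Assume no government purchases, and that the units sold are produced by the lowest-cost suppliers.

-350

Equilibrium: 2406 - 4P = P - 244, so 2650 = 5P and P* = 530, Q* = 286.
The floor of 555 is above the equilibrium price 530, so it binds.
At P = 555: Qd = 2406 - 4·555 = 186 and Qs = 555 - 244 = 311.
Producer surplus without the control is ½ · (530 - 244) · 286 = 40898.
With the floor, 186 units are sold at 555. The supply price at Q = 186 is 430, so PS = ½ · [(555 - 244) + (555 - 430)] · 186 = 40548.
Change in producer surplus = 40548 - 40898 = -350.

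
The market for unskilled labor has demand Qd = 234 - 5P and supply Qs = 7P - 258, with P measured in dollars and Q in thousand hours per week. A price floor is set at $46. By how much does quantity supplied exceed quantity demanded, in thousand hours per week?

60

In a free market, 234 - 5P = 7P - 258 gives the equilibrium P* = 41, Q* = 29.
The floor of 46 is above the equilibrium price 41, so it binds.
At P = 46: Qd = 234 - 5·46 = 4 and Qs = 7·46 - 258 = 64.
Surplus = Qs - Qd = 64 - 4 = 60.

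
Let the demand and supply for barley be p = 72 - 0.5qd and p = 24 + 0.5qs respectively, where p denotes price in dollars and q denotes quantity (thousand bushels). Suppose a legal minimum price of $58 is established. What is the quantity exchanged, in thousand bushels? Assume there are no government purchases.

28

Rearranging demand gives qd = 144 - 2p; rearranging supply gives qs = 2p - 48. Setting quantity demanded equal to quantity supplied, 144 - 2p = 2p - 48, gives p* = 48 and q* = 48.
The floor of 58 is above the equilibrium price 48, so it binds.
At p = 58: qd = 144 - 2·58 = 28 and qs = 2·58 - 48 = 68.
The quantity actually transacted is the short side, demand: 28.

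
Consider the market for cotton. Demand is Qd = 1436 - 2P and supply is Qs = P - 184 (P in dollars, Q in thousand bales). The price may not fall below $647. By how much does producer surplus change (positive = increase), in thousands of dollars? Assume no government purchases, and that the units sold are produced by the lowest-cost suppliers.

-7704

In a free market, 1436 - 2P = P - 184 gives the equilibrium P* = 540, Q* = 356.
The floor of 647 is above the equilibrium price 540, so it binds.
At P = 647: Qd = 1436 - 2·647 = 142 and Qs = 647 - 184 = 463.
Producer surplus without the control is ½ · (540 - 184) · 356 = 63368.
With the floor, 142 units are sold at 647. The supply price at Q = 142 is 326, so PS = ½ · [(647 - 184) + (647 - 326)] · 142 = 55664.
Change in producer surplus = 55664 - 63368 = -7704.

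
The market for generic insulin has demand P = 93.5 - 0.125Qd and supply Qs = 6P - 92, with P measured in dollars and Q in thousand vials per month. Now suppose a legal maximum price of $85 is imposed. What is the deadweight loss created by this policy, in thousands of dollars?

Rearranging demand gives Qd = 748 - 8P. Without the control the market clears where 748 - 8P = 6P - 92, i.e. P* = 60 and Q* = 268.
Since 85 is above P* = 60, the ceiling does not bind and the free-market outcome prevails.
Since the control does not bind, no trades are prevented and deadweight loss is zero.

0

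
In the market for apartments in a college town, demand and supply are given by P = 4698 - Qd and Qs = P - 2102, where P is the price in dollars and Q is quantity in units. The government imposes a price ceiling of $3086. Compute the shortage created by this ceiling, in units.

628

Rearranging demand gives Qd = 4698 - P. Equilibrium: 4698 - P = P - 2102, so 6800 = 2P and P* = 3400, Q* = 1298.
Since 3086 < 3400, the ceiling is binding.
At P = 3086: Qd = 4698 - 3086 = 1612 and Qs = 3086 - 2102 = 984.
Shortage = Qd - Qs = 1612 - 984 = 628.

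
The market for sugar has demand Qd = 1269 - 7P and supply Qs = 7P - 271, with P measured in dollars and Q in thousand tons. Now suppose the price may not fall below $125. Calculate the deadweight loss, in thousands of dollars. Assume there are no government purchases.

In a free market, 1269 - 7P = 7P - 271 gives the equilibrium P* = 110, Q* = 499.
Since 125 > 110, the floor is binding.
At P = 125: Qd = 1269 - 7·125 = 394 and Qs = 7·125 - 271 = 604.
Quantity traded falls to 394. At Q = 394 the demand price is (1269 - 394)/7 = 125 and the supply price is (271 + 394)/7 = 95.
Deadweight loss = ½ · (125 - 95) · (499 - 394) = ½ · 30 · 105 = 1575.

1575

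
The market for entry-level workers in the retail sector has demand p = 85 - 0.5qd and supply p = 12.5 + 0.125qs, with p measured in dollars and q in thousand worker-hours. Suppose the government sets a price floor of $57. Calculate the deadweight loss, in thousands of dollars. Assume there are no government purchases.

1125

Rearranging demand gives qd = 170 - 2p; rearranging supply gives qs = 8p - 100. In a free market, 170 - 2p = 8p - 100 gives the equilibrium p* = 27, q* = 116.
The floor of 57 is above the equilibrium price 27, so it binds.
At p = 57: qd = 170 - 2·57 = 56 and qs = 8·57 - 100 = 356.
Quantity traded falls to 56. At q = 56 the demand price is (170 - 56)/2 = 57 and the supply price is (100 + 56)/8 = 19.5.
Deadweight loss = ½ · (57 - 19.5) · (116 - 56) = ½ · 37.5 · 60 = 1125.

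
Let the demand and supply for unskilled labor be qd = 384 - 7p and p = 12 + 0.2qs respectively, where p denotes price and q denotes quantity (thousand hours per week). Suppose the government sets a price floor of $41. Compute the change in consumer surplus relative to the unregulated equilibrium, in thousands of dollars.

Rearranging supply gives qs = 5p - 60. Setting quantity demanded equal to quantity supplied, 384 - 7p = 5p - 60, gives p* = 37 and q* = 125.
The floor of 41 is above the equilibrium price 37, so it binds.
At p = 41: qd = 384 - 7·41 = 97 and qs = 5·41 - 60 = 145.
Consumer surplus without the control is ½ · (384/7 - 37) · 125 = 15625/14.
With the floor, consumers buy 97 units at 41, so CS = ½ · (384/7 - 41) · 97 = 9409/14.
Change in consumer surplus = 9409/14 - 15625/14 = -444.

-444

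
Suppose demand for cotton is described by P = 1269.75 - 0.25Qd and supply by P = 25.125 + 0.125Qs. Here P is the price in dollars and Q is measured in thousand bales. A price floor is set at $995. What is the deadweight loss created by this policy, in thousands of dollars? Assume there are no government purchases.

Rearranging demand gives Qd = 5079 - 4P; rearranging supply gives Qs = 8P - 201. Setting quantity demanded equal to quantity supplied, 5079 - 4P = 8P - 201, gives P* = 440 and Q* = 3319.
Because the floor (995) lies above the market-clearing price, it is binding.
At P = 995: Qd = 5079 - 4·995 = 1099 and Qs = 8·995 - 201 = 7759.
Quantity traded falls to 1099. At Q = 1099 the demand price is (5079 - 1099)/4 = 995 and the supply price is (201 + 1099)/8 = 162.5.
Deadweight loss = ½ · (995 - 162.5) · (3319 - 1099) = ½ · 832.5 · 2220 = 924075.

924075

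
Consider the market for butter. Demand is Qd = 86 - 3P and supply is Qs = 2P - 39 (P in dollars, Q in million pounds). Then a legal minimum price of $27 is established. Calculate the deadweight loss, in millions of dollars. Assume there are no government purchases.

Without the control the market clears where 86 - 3P = 2P - 39, i.e. P* = 25 and Q* = 11.
The floor of 27 is above the equilibrium price 25, so it binds.
At P = 27: Qd = 86 - 3·27 = 5 and Qs = 2·27 - 39 = 15.
Quantity traded falls to 5. At Q = 5 the demand price is (86 - 5)/3 = 27 and the supply price is (39 + 5)/2 = 22.
Deadweight loss = ½ · (27 - 22) · (11 - 5) = ½ · 5 · 6 = 15.

15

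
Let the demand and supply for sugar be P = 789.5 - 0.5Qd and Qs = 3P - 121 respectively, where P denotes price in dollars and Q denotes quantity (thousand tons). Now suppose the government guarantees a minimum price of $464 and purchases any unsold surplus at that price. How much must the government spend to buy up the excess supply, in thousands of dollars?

287680

Rearranging demand gives Qd = 1579 - 2P. Setting quantity demanded equal to quantity supplied, 1579 - 2P = 3P - 121, gives P* = 340 and Q* = 899.
Since 464 > 340, the floor is binding.
At P = 464: Qd = 1579 - 2·464 = 651 and Qs = 3·464 - 121 = 1271.
Surplus = Qs - Qd = 620.
Government expenditure = surplus × support price = 620 × 464 = 287680.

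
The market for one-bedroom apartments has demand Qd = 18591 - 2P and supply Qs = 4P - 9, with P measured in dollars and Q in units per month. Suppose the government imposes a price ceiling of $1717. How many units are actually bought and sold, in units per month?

6859

Equilibrium: 18591 - 2P = 4P - 9, so 18600 = 6P and P* = 3100, Q* = 12391.
Since 1717 < 3100, the ceiling is binding.
At P = 1717: Qd = 18591 - 2·1717 = 15157 and Qs = 4·1717 - 9 = 6859.
The quantity actually transacted is the short side, supply: 6859.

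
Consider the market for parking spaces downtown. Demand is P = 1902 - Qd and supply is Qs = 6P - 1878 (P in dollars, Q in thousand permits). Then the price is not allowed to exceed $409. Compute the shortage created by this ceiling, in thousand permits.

Rearranging demand gives Qd = 1902 - P. Without the control the market clears where 1902 - P = 6P - 1878, i.e. P* = 540 and Q* = 1362.
Because the ceiling (409) lies below the market-clearing price, it is binding.
At P = 409: Qd = 1902 - 409 = 1493 and Qs = 6·409 - 1878 = 576.
Shortage = Qd - Qs = 1493 - 576 = 917.

917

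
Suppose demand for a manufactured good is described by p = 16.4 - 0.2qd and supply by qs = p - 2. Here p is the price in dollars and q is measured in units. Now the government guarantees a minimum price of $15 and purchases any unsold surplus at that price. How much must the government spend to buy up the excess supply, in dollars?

90

Rearranging demand gives qd = 82 - 5p. Without the control the market clears where 82 - 5p = p - 2, i.e. p* = 14 and q* = 12.
The floor of 15 is above the equilibrium price 14, so it binds.
At p = 15: qd = 82 - 5·15 = 7 and qs = 15 - 2 = 13.
Surplus = qs - qd = 6.
Government expenditure = surplus × support price = 6 × 15 = 90.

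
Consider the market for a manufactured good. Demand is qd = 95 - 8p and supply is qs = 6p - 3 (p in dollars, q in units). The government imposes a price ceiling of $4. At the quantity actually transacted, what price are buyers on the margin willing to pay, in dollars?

Without the control the market clears where 95 - 8p = 6p - 3, i.e. p* = 7 and q* = 39.
Since 4 < 7, the ceiling is binding.
At p = 4: qd = 95 - 8·4 = 63 and qs = 6·4 - 3 = 21.
Only 21 units reach the market. On the demand curve, the marginal buyer's willingness to pay at q = 21 is (95 - 21)/8 = 9.25.

9.25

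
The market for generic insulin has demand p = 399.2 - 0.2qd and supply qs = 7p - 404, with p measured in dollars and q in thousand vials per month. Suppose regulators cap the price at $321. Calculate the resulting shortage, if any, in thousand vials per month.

0

Rearranging demand gives qd = 1996 - 5p. Equilibrium: 1996 - 5p = 7p - 404, so 2400 = 12p and p* = 200, q* = 996.
Since 321 is above p* = 200, the ceiling does not bind and the free-market outcome prevails.
Since the control does not bind, there is no shortage.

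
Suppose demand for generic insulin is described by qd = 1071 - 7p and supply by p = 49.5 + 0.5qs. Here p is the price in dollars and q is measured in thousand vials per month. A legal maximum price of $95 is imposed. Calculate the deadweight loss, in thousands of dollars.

Rearranging supply gives qs = 2p - 99. In a free market, 1071 - 7p = 2p - 99 gives the equilibrium p* = 130, q* = 161.
Because the ceiling (95) lies below the market-clearing price, it is binding.
At p = 95: qd = 1071 - 7·95 = 406 and qs = 2·95 - 99 = 91.
Quantity traded falls to 91. At q = 91 the demand price is (1071 - 91)/7 = 140 and the supply price is (99 + 91)/2 = 95.
Deadweight loss = ½ · (140 - 95) · (161 - 91) = ½ · 45 · 70 = 1575.

1575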